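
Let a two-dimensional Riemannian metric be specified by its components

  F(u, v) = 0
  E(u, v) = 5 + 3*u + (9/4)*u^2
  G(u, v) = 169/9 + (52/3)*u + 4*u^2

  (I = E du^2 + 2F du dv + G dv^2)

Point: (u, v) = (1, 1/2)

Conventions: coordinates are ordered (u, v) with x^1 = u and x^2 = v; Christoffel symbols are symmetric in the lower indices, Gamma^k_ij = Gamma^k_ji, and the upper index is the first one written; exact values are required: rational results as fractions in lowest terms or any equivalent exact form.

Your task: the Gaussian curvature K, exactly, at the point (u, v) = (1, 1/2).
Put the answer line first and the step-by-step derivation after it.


Answer: K = 360/31939

E = 41/4, F = 0, G = 361/9, EG - F^2 = 14801/36 at the point
E_u = 15/2, E_v = 0, F_u = 0, F_v = 0, G_u = 76/3, G_v = 0
E_vv = 0, F_uv = 0, G_uu = 8
K follows from Brioschi's formula, (det M1 - det M2)/(EG - F^2)^2.
M1 = [[-E_vv/2 + F_uv - G_uu/2, E_u/2, F_u - E_v/2], [F_v - G_u/2, E, F], [G_v/2, F, G]] = [[-4, 15/4, 0], [-38/3, 41/4, 0], [0, 0, 361/9]]; det M1 = 4693/18
M2 = [[0, E_v/2, G_u/2], [E_v/2, E, F], [G_u/2, F, G]] = [[0, 0, 38/3], [0, 41/4, 0], [38/3, 0, 361/9]]; det M2 = -14801/9
det M1 - det M2 = 34295/18; K = 34295/18 / (14801/36)^2 = 360/31939


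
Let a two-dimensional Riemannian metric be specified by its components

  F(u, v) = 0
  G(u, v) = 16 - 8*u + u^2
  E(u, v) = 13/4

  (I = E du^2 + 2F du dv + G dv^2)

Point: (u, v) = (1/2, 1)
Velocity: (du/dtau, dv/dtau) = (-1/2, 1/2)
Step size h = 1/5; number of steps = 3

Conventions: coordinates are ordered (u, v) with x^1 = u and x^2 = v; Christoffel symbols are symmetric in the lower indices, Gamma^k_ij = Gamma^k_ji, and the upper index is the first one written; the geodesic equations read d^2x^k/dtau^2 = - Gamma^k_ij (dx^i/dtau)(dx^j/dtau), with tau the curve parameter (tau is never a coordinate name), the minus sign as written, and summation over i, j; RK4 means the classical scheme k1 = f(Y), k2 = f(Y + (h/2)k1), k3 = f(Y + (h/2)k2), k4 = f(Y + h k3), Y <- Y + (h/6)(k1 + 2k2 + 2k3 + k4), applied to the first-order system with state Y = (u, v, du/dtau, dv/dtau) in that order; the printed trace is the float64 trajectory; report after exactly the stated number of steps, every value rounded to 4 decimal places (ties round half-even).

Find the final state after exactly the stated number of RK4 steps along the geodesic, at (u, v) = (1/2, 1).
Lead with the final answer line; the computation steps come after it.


Answer: u = 0.1556, v = 1.2742, du/dtau = -0.6413, dv/dtau = 0.4144

f(Y) = (du/dtau, dv/dtau, -Gamma^u_ij Y'^i Y'^j, -Gamma^v_ij Y'^i Y'^j) with the Gammas evaluated at the stage position; h = 0.200000; intermediate values shown to 6 dp
step 0: u = 0.5000, v = 1.0000, du/dtau = -0.5000, dv/dtau = 0.5000
step 1:
  k1: at (u, v) = (0.500000, 1.000000), (du/dtau, dv/dtau) = (-0.500000, 0.500000); Gamma_uuu = 0.000000, Gamma_uuv = 0.000000, Gamma_uvv = 1.076923, Gamma_vuu = 0.000000, Gamma_vuv = -0.285714, Gamma_vvv = 0.000000; k1 = (-0.500000, 0.500000, -0.269231, -0.142857)
  k2: at (u, v) = (0.450000, 1.050000), (du/dtau, dv/dtau) = (-0.526923, 0.485714); Gamma_uuu = 0.000000, Gamma_uuv = 0.000000, Gamma_uvv = 1.092308, Gamma_vuu = 0.000000, Gamma_vuv = -0.281690, Gamma_vvv = 0.000000; k2 = (-0.526923, 0.485714, -0.257695, -0.144188)
  k3: at (u, v) = (0.447308, 1.048571), (du/dtau, dv/dtau) = (-0.525770, 0.485581); Gamma_uuu = 0.000000, Gamma_uuv = 0.000000, Gamma_uvv = 1.093136, Gamma_vuu = 0.000000, Gamma_vuv = -0.281477, Gamma_vvv = 0.000000; k3 = (-0.525770, 0.485581, -0.257750, -0.143724)
  k4: at (u, v) = (0.394846, 1.097116), (du/dtau, dv/dtau) = (-0.551550, 0.471255); Gamma_uuu = 0.000000, Gamma_uuv = 0.000000, Gamma_uvv = 1.109278, Gamma_vuu = 0.000000, Gamma_vuv = -0.277381, Gamma_vvv = 0.000000; k4 = (-0.551550, 0.471255, -0.246350, -0.144194)
  Y <- Y + (h/6)(k1 + 2k2 + 2k3 + k4): u = 0.3948, v = 1.0971, du/dtau = -0.5515, dv/dtau = 0.4712
step 2:
  k1: at (u, v) = (0.394769, 1.097128), (du/dtau, dv/dtau) = (-0.551549, 0.471237); Gamma_uuu = 0.000000, Gamma_uuv = 0.000000, Gamma_uvv = 1.109302, Gamma_vuu = 0.000000, Gamma_vuv = -0.277375, Gamma_vvv = 0.000000; k1 = (-0.551549, 0.471237, -0.246337, -0.144185)
  k2: at (u, v) = (0.339614, 1.144252), (du/dtau, dv/dtau) = (-0.576183, 0.456819); Gamma_uuu = 0.000000, Gamma_uuv = 0.000000, Gamma_uvv = 1.126273, Gamma_vuu = 0.000000, Gamma_vuv = -0.273195, Gamma_vvv = 0.000000; k2 = (-0.576183, 0.456819, -0.235035, -0.143816)
  k3: at (u, v) = (0.337151, 1.142810), (du/dtau, dv/dtau) = (-0.575052, 0.456856); Gamma_uuu = 0.000000, Gamma_uuv = 0.000000, Gamma_uvv = 1.127031, Gamma_vuu = 0.000000, Gamma_vuv = -0.273011, Gamma_vvv = 0.000000; k3 = (-0.575052, 0.456856, -0.235231, -0.143449)
  k4: at (u, v) = (0.279758, 1.188499), (du/dtau, dv/dtau) = (-0.598595, 0.442548); Gamma_uuu = 0.000000, Gamma_uuv = 0.000000, Gamma_uvv = 1.144690, Gamma_vuu = 0.000000, Gamma_vuv = -0.268800, Gamma_vvv = 0.000000; k4 = (-0.598595, 0.442548, -0.224186, -0.142414)
  Y <- Y + (h/6)(k1 + 2k2 + 2k3 + k4): u = 0.2797, v = 1.1885, du/dtau = -0.5986, dv/dtau = 0.4425
step 3:
  k1: at (u, v) = (0.279682, 1.188499), (du/dtau, dv/dtau) = (-0.598584, 0.442533); Gamma_uuu = 0.000000, Gamma_uuv = 0.000000, Gamma_uvv = 1.144713, Gamma_vuu = 0.000000, Gamma_vuv = -0.268794, Gamma_vvv = 0.000000; k1 = (-0.598584, 0.442533, -0.224176, -0.142404)
  k2: at (u, v) = (0.219823, 1.232753), (du/dtau, dv/dtau) = (-0.621002, 0.428293); Gamma_uuu = 0.000000, Gamma_uuv = 0.000000, Gamma_uvv = 1.163131, Gamma_vuu = 0.000000, Gamma_vuv = -0.264538, Gamma_vvv = 0.000000; k2 = (-0.621002, 0.428293, -0.213359, -0.140719)
  k3: at (u, v) = (0.217582, 1.231329), (du/dtau, dv/dtau) = (-0.619920, 0.428461); Gamma_uuu = 0.000000, Gamma_uuv = 0.000000, Gamma_uvv = 1.163821, Gamma_vuu = 0.000000, Gamma_vuv = -0.264381, Gamma_vvv = 0.000000; k3 = (-0.619920, 0.428461, -0.213653, -0.140445)
  k4: at (u, v) = (0.155698, 1.274192), (du/dtau, dv/dtau) = (-0.641315, 0.414444); Gamma_uuu = 0.000000, Gamma_uuv = 0.000000, Gamma_uvv = 1.182862, Gamma_vuu = 0.000000, Gamma_vuv = -0.260125, Gamma_vvv = 0.000000; k4 = (-0.641315, 0.414444, -0.203173, -0.138277)
  Y <- Y + (h/6)(k1 + 2k2 + 2k3 + k4): u = 0.1556, v = 1.2742, du/dtau = -0.6413, dv/dtau = 0.4144


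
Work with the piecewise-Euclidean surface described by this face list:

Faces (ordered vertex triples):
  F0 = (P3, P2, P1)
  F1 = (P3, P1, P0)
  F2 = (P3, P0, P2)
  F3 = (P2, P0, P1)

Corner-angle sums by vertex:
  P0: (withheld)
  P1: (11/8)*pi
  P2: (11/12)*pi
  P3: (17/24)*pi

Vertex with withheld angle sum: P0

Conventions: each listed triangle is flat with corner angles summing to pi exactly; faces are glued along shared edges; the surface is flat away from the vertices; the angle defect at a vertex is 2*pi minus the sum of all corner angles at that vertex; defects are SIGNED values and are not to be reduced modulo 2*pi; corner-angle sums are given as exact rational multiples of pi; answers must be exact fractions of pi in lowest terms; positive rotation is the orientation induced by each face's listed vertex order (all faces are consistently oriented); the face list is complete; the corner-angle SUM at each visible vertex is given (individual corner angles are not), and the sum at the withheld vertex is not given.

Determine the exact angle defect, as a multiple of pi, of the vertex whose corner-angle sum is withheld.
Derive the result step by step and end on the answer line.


V = 4, E = 6, F = 4; chi = V - E + F = 2
Gauss-Bonnet: total defect = 2*pi*chi = 4*pi; visible defects sum to 3*pi

Answer: defect(P0) = pi


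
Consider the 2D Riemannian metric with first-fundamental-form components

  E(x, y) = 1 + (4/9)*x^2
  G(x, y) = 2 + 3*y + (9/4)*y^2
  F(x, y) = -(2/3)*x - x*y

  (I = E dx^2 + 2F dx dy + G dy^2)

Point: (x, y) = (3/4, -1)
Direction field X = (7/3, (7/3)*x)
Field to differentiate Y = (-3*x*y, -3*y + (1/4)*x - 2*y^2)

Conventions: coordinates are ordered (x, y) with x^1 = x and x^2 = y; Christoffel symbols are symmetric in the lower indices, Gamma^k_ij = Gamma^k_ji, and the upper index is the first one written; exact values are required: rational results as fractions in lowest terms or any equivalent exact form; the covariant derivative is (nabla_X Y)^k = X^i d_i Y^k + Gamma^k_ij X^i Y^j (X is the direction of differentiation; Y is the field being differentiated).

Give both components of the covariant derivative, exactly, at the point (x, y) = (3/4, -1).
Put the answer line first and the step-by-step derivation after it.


Answer: (nabla_X Y)^x = 1225/384, (nabla_X Y)^y = 315/128

E = 5/4, F = 1/4, G = 5/4 at the point
E_x = 2/3, E_y = 0, F_x = 1/3, F_y = -3/4, G_x = 0, G_y = -3/2
EG - F^2 = 3/2;  g^inv = (2/3) * [[5/4, -1/4], [-1/4, 5/4]]
first-kind symbols [ij,l] = (1/2)(d_i g_jl + d_j g_il - d_l g_ij): [xx,x] = E_x/2 = 1/3, [xx,y] = F_x - E_y/2 = 1/3, [xy,x] = E_y/2 = 0, [xy,y] = G_x/2 = 0, [yy,x] = F_y - G_x/2 = -3/4, [yy,y] = G_y/2 = -3/4
Gamma^x_ij = (G*[ij,x] - F*[ij,y])/(EG - F^2), Gamma^y_ij = (E*[ij,y] - F*[ij,x])/(EG - F^2)
Gamma_xxx = 2/9, Gamma_xxy = 0, Gamma_xyy = -1/2, Gamma_yxx = 2/9, Gamma_yxy = 0, Gamma_yyy = -1/2
X = (7/3, 7/4), Y = (9/4, 19/16) at the point


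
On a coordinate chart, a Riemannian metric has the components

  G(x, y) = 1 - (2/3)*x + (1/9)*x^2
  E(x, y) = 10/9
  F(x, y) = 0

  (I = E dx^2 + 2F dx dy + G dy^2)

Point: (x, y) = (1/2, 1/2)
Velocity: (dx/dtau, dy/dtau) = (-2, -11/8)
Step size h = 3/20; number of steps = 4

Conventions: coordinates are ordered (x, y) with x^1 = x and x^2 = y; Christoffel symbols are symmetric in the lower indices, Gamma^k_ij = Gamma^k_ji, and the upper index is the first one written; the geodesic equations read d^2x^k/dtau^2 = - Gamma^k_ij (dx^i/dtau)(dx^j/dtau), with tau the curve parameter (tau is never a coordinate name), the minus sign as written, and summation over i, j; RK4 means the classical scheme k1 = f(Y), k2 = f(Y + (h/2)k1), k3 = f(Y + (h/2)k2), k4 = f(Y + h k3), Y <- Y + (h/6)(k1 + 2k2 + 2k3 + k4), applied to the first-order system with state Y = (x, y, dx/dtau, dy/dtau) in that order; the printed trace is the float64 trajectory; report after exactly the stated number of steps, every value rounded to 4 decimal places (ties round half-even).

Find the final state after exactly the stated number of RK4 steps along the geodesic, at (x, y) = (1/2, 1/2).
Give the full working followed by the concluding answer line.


f(Y) = (dx/dtau, dy/dtau, -Gamma^x_ij Y'^i Y'^j, -Gamma^y_ij Y'^i Y'^j) with the Gammas evaluated at the stage position; h = 0.150000; intermediate values shown to 6 dp
step 0: x = 0.5000, y = 0.5000, dx/dtau = -2.0000, dy/dtau = -1.3750
step 1:
  k1: at (x, y) = (0.500000, 0.500000), (dx/dtau, dy/dtau) = (-2.000000, -1.375000); Gamma_xxx = 0.000000, Gamma_xxy = 0.000000, Gamma_xyy = 0.250000, Gamma_yxx = 0.000000, Gamma_yxy = -0.400000, Gamma_yyy = 0.000000; k1 = (-2.000000, -1.375000, -0.472656, 2.200000)
  k2: at (x, y) = (0.350000, 0.396875), (dx/dtau, dy/dtau) = (-2.035449, -1.210000); Gamma_xxx = 0.000000, Gamma_xxy = 0.000000, Gamma_xyy = 0.265000, Gamma_yxx = 0.000000, Gamma_yxy = -0.377358, Gamma_yyy = 0.000000; k2 = (-2.035449, -1.210000, -0.387986, 1.858788)
  k3: at (x, y) = (0.347341, 0.409250), (dx/dtau, dy/dtau) = (-2.029099, -1.235591); Gamma_xxx = 0.000000, Gamma_xxy = 0.000000, Gamma_xyy = 0.265266, Gamma_yxx = 0.000000, Gamma_yxy = -0.376980, Gamma_yyy = 0.000000; k3 = (-2.029099, -1.235591, -0.404977, 1.890282)
  k4: at (x, y) = (0.195635, 0.314661), (dx/dtau, dy/dtau) = (-2.060747, -1.091458); Gamma_xxx = 0.000000, Gamma_xxy = 0.000000, Gamma_xyy = 0.280436, Gamma_yxx = 0.000000, Gamma_yxy = -0.356587, Gamma_yyy = 0.000000; k4 = (-2.060747, -1.091458, -0.334078, 1.604084)
  Y <- Y + (h/6)(k1 + 2k2 + 2k3 + k4): x = 0.1953, y = 0.3161, dx/dtau = -2.0598, dy/dtau = -1.0924
step 2:
  k1: at (x, y) = (0.195254, 0.316059), (dx/dtau, dy/dtau) = (-2.059817, -1.092444); Gamma_xxx = 0.000000, Gamma_xxy = 0.000000, Gamma_xyy = 0.280475, Gamma_yxx = 0.000000, Gamma_yxy = -0.356539, Gamma_yyy = 0.000000; k1 = (-2.059817, -1.092444, -0.334728, 1.604591)
  k2: at (x, y) = (0.040768, 0.234126), (dx/dtau, dy/dtau) = (-2.084921, -0.972100); Gamma_xxx = 0.000000, Gamma_xxy = 0.000000, Gamma_xyy = 0.295923, Gamma_yxx = 0.000000, Gamma_yxy = -0.337925, Gamma_yyy = 0.000000; k2 = (-2.084921, -0.972100, -0.279641, 1.369782)
  k3: at (x, y) = (0.038885, 0.243152), (dx/dtau, dy/dtau) = (-2.080790, -0.989711); Gamma_xxx = 0.000000, Gamma_xxy = 0.000000, Gamma_xyy = 0.296112, Gamma_yxx = 0.000000, Gamma_yxy = -0.337711, Gamma_yyy = 0.000000; k3 = (-2.080790, -0.989711, -0.290049, 1.390949)
  k4: at (x, y) = (-0.116865, 0.167602), (dx/dtau, dy/dtau) = (-2.103324, -0.883802); Gamma_xxx = 0.000000, Gamma_xxy = 0.000000, Gamma_xyy = 0.311686, Gamma_yxx = 0.000000, Gamma_yxy = -0.320835, Gamma_yyy = 0.000000; k4 = (-2.103324, -0.883802, -0.243460, 1.192815)
  Y <- Y + (h/6)(k1 + 2k2 + 2k3 + k4): x = -0.1171, y = 0.1686, dx/dtau = -2.1028, dy/dtau = -0.8845
step 3:
  k1: at (x, y) = (-0.117110, 0.168562), (dx/dtau, dy/dtau) = (-2.102756, -0.884473); Gamma_xxx = 0.000000, Gamma_xxy = 0.000000, Gamma_xyy = 0.311711, Gamma_yxx = 0.000000, Gamma_yxy = -0.320810, Gamma_yyy = 0.000000; k1 = (-2.102756, -0.884473, -0.243849, 1.193304)
  k2: at (x, y) = (-0.274817, 0.102227), (dx/dtau, dy/dtau) = (-2.121044, -0.794975); Gamma_xxx = 0.000000, Gamma_xxy = 0.000000, Gamma_xyy = 0.327482, Gamma_yxx = 0.000000, Gamma_yxy = -0.305361, Gamma_yyy = 0.000000; k2 = (-2.121044, -0.794975, -0.206964, 1.029784)
  k3: at (x, y) = (-0.276188, 0.108939), (dx/dtau, dy/dtau) = (-2.118278, -0.807239); Gamma_xxx = 0.000000, Gamma_xxy = 0.000000, Gamma_xyy = 0.327619, Gamma_yxx = 0.000000, Gamma_yxy = -0.305233, Gamma_yyy = 0.000000; k3 = (-2.118278, -0.807239, -0.213488, 1.043869)
  k4: at (x, y) = (-0.434852, 0.047476), (dx/dtau, dy/dtau) = (-2.134779, -0.727892); Gamma_xxx = 0.000000, Gamma_xxy = 0.000000, Gamma_xyy = 0.343485, Gamma_yxx = 0.000000, Gamma_yxy = -0.291133, Gamma_yyy = 0.000000; k4 = (-2.134779, -0.727892, -0.181988, 0.904778)
  Y <- Y + (h/6)(k1 + 2k2 + 2k3 + k4): x = -0.4350, y = 0.0481, dx/dtau = -2.1344, dy/dtau = -0.7283
step 4:
  k1: at (x, y) = (-0.435015, 0.048142), (dx/dtau, dy/dtau) = (-2.134424, -0.728338); Gamma_xxx = 0.000000, Gamma_xxy = 0.000000, Gamma_xyy = 0.343501, Gamma_yxx = 0.000000, Gamma_yxy = -0.291120, Gamma_yyy = 0.000000; k1 = (-2.134424, -0.728338, -0.182219, 0.905139)
  k2: at (x, y) = (-0.595096, -0.006483), (dx/dtau, dy/dtau) = (-2.148091, -0.660453); Gamma_xxx = 0.000000, Gamma_xxy = 0.000000, Gamma_xyy = 0.359510, Gamma_yxx = 0.000000, Gamma_yxy = -0.278157, Gamma_yyy = 0.000000; k2 = (-2.148091, -0.660453, -0.156817, 0.789248)
  k3: at (x, y) = (-0.596121, -0.001391), (dx/dtau, dy/dtau) = (-2.146186, -0.669144); Gamma_xxx = 0.000000, Gamma_xxy = 0.000000, Gamma_xyy = 0.359612, Gamma_yxx = 0.000000, Gamma_yxy = -0.278077, Gamma_yyy = 0.000000; k3 = (-2.146186, -0.669144, -0.161018, 0.798698)
  k4: at (x, y) = (-0.756942, -0.052229), (dx/dtau, dy/dtau) = (-2.158577, -0.608533); Gamma_xxx = 0.000000, Gamma_xxy = 0.000000, Gamma_xyy = 0.375694, Gamma_yxx = 0.000000, Gamma_yxy = -0.266174, Gamma_yyy = 0.000000; k4 = (-2.158577, -0.608533, -0.139124, 0.699274)
  Y <- Y + (h/6)(k1 + 2k2 + 2k3 + k4): x = -0.7571, y = -0.0518, dx/dtau = -2.1583, dy/dtau = -0.6088

Answer: x = -0.7571, y = -0.0518, dx/dtau = -2.1583, dy/dtau = -0.6088


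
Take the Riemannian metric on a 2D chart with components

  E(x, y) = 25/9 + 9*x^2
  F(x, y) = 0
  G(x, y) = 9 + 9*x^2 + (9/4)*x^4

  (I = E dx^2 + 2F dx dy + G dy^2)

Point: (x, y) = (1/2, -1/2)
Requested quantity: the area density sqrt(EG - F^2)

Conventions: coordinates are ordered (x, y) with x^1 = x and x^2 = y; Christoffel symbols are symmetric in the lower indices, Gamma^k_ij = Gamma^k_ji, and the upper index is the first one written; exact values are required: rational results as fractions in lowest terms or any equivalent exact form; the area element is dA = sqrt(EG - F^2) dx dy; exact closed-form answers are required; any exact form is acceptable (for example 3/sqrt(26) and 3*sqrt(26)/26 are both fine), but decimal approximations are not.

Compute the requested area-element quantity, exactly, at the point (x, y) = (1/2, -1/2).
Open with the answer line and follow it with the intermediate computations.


Answer: sqrt(EG - F^2) = 9*sqrt(181)/16

E = 181/36, F = 0, G = 729/64; EG - F^2 = 14661/256


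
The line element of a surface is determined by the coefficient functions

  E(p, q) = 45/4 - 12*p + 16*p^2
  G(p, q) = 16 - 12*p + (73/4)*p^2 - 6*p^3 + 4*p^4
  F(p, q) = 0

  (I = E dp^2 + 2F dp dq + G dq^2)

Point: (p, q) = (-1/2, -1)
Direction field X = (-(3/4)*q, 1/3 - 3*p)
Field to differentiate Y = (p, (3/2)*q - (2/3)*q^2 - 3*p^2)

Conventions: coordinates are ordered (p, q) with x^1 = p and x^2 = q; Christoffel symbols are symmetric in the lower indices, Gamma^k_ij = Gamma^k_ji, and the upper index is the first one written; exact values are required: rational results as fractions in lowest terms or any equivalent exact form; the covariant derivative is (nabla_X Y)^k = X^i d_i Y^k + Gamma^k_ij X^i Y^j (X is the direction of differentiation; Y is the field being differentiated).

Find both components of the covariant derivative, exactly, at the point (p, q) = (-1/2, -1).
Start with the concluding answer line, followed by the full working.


Answer: (nabla_X Y)^p = -14797/4080, (nabla_X Y)^q = 685/72

E = 85/4, F = 0, G = 441/16 at the point
E_p = -28, E_q = 0, F_p = 0, F_q = 0, G_p = -147/4, G_q = 0
EG - F^2 = 37485/64;  g^inv = (64/37485) * [[441/16, 0], [0, 85/4]]
first-kind symbols [ij,l] = (1/2)(d_i g_jl + d_j g_il - d_l g_ij): [pp,p] = E_p/2 = -14, [pp,q] = F_p - E_q/2 = 0, [pq,p] = E_q/2 = 0, [pq,q] = G_p/2 = -147/8, [qq,p] = F_q - G_p/2 = 147/8, [qq,q] = G_q/2 = 0
Gamma^p_ij = (G*[ij,p] - F*[ij,q])/(EG - F^2), Gamma^q_ij = (E*[ij,q] - F*[ij,p])/(EG - F^2)
Gamma_ppp = -56/85, Gamma_ppq = 0, Gamma_pqq = 147/170, Gamma_qpp = 0, Gamma_qpq = -2/3, Gamma_qqq = 0
X = (3/4, 11/6), Y = (-1/2, -35/12) at the point


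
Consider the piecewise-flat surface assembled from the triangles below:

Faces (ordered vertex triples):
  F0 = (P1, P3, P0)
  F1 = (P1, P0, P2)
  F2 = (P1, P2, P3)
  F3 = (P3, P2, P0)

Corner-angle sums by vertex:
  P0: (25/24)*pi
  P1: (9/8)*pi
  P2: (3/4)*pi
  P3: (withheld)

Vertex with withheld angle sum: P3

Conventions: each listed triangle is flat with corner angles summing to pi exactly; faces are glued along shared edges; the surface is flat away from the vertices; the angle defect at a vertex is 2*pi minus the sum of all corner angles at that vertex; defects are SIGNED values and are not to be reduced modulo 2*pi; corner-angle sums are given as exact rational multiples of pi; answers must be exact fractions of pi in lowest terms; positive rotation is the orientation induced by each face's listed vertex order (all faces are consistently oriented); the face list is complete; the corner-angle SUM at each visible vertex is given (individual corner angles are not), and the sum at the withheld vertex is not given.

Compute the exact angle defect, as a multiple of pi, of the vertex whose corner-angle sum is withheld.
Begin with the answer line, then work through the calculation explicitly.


Answer: defect(P3) = (11/12)*pi

V = 4, E = 6, F = 4; chi = V - E + F = 2
Gauss-Bonnet: total defect = 2*pi*chi = 4*pi; visible defects sum to (37/12)*pi


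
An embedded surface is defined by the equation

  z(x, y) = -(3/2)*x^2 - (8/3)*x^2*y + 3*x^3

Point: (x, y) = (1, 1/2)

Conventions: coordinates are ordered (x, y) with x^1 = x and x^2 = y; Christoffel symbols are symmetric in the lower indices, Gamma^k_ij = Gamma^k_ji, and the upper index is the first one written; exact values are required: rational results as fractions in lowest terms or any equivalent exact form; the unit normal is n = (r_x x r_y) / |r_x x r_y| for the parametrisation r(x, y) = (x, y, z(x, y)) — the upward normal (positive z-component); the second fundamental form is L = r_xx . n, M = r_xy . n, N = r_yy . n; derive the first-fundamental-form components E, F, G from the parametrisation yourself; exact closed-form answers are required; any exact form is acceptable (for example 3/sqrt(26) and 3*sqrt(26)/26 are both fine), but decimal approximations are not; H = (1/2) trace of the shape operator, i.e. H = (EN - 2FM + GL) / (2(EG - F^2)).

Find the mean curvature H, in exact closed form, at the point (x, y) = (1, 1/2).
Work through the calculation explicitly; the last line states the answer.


z_x = 10/3, z_y = -8/3, z_xx = 37/3, z_xy = -16/3, z_yy = 0
E = 109/9, F = -80/9, G = 73/9; answer radicand W^2 = 173/9
unnormalised second-form numerators: l = 37/3, m = -16/3, n = 0; L = l/sqrt(173/9), and similarly M = m/sqrt(W^2), N = n/sqrt(W^2)
H = (E*n - 2*F*m + G*l) / (2*(EG - F^2)*sqrt(W^2)); E*n - 2*F*m + G*l = 47/9, EG - F^2 = 173/9, so H = (47/346)/sqrt(173/9)

Answer: H = 141*sqrt(173)/59858


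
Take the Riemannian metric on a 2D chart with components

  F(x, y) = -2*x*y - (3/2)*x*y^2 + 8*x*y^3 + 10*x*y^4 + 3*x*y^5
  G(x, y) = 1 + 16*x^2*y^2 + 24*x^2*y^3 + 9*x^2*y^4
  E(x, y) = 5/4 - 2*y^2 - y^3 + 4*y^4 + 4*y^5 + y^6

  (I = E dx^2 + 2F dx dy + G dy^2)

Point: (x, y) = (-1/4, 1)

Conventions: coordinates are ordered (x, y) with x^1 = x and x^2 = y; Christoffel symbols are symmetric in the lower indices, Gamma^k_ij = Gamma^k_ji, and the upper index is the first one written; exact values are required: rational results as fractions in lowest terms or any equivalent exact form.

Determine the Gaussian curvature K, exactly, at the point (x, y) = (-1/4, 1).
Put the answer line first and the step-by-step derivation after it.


Answer: K = -12544/27225

E = 29/4, F = -35/8, G = 65/16, EG - F^2 = 165/16 at the point
E_x = 0, E_y = 35, F_x = 35/2, F_y = -37/2, G_x = -49/2, G_y = 35/4
E_yy = 148, F_xy = 74, G_xx = 98
Using the Brioschi determinant formula for K from the metric derivatives:
M1 = [[-E_yy/2 + F_xy - G_xx/2, E_x/2, F_x - E_y/2], [F_y - G_x/2, E, F], [G_y/2, F, G]] = [[-49, 0, 0], [-25/4, 29/4, -35/8], [35/8, -35/8, 65/16]]; det M1 = -8085/16
M2 = [[0, E_y/2, G_x/2], [E_y/2, E, F], [G_x/2, F, G]] = [[0, 35/2, -49/4], [35/2, 29/4, -35/8], [-49/4, -35/8, 65/16]]; det M2 = -7301/16
det M1 - det M2 = -49; K = -49 / (165/16)^2 = -12544/27225


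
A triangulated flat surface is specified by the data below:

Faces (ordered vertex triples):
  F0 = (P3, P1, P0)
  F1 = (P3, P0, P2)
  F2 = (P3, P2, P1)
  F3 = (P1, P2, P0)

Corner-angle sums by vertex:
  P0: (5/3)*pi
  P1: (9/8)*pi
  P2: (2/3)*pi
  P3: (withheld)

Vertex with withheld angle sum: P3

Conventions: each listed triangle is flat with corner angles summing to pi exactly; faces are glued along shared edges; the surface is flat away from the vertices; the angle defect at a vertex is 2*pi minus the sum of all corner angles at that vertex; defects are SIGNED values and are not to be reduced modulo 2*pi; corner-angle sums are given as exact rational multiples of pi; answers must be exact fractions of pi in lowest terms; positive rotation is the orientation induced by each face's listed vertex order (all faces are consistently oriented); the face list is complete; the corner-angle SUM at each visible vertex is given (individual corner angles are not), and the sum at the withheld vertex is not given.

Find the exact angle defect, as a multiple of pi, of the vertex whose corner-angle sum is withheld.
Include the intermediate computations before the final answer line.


V = 4, E = 6, F = 4; chi = V - E + F = 2
Gauss-Bonnet: total defect = 2*pi*chi = 4*pi; visible defects sum to (61/24)*pi

Answer: defect(P3) = (35/24)*pi


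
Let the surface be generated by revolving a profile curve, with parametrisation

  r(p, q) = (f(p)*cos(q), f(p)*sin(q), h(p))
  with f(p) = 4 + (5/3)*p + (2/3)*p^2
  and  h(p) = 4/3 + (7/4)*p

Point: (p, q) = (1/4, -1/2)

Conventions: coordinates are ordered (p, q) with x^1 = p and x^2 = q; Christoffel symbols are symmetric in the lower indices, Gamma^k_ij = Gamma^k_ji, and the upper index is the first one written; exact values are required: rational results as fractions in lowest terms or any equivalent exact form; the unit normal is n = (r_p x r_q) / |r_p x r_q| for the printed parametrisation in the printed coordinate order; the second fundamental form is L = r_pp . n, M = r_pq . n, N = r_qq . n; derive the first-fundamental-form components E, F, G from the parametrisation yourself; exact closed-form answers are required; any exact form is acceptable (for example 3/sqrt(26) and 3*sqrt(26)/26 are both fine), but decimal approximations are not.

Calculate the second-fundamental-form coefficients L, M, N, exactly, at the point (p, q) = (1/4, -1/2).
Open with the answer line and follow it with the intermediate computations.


Answer: L = -28*sqrt(113)/339, M = 0, N = 749*sqrt(113)/2712

f = 107/24, f' = 2, f'' = 4/3, h' = 7/4, h'' = 0
E = 113/16, F = 0, G = 11449/576; answer radicand W^2 = 113/16
unnormalised second-form numerators: l = -7/3, m = 0, n = 749/96; L = l/sqrt(113/16), and similarly M = m/sqrt(W^2), N = n/sqrt(W^2)


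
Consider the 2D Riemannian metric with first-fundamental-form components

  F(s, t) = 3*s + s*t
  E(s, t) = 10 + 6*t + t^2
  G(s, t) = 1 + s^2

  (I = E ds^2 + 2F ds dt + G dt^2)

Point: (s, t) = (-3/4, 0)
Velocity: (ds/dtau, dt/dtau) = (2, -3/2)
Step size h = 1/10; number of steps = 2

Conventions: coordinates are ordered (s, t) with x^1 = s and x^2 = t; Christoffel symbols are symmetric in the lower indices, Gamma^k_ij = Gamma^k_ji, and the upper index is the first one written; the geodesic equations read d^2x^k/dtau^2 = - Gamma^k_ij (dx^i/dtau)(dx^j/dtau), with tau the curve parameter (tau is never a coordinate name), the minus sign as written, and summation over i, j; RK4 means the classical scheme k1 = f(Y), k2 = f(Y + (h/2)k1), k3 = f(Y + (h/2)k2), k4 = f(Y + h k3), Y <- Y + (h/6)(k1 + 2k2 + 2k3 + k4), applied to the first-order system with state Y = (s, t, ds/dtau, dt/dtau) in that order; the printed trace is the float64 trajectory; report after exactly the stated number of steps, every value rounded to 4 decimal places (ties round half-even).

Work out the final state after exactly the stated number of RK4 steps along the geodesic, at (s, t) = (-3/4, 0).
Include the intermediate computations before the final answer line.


f(Y) = (ds/dtau, dt/dtau, -Gamma^s_ij Y'^i Y'^j, -Gamma^t_ij Y'^i Y'^j) with the Gammas evaluated at the stage position; h = 0.100000; intermediate values shown to 6 dp
step 0: s = -0.7500, t = 0.0000, ds/dtau = 2.0000, dt/dtau = -1.5000
step 1:
  k1: at (s, t) = (-0.750000, 0.000000), (ds/dtau, dt/dtau) = (2.000000, -1.500000); Gamma_sss = 0.000000, Gamma_sst = 0.284024, Gamma_stt = 0.000000, Gamma_tss = 0.000000, Gamma_tst = -0.071006, Gamma_ttt = 0.000000; k1 = (2.000000, -1.500000, 1.704142, -0.426036)
  k2: at (s, t) = (-0.650000, -0.075000), (ds/dtau, dt/dtau) = (2.085207, -1.521302); Gamma_sss = 0.000000, Gamma_sst = 0.293141, Gamma_stt = 0.000000, Gamma_tss = 0.000000, Gamma_tst = -0.065142, Gamma_ttt = 0.000000; k2 = (2.085207, -1.521302, 1.859822, -0.413294)
  k3: at (s, t) = (-0.645740, -0.076065), (ds/dtau, dt/dtau) = (2.092991, -1.520665); Gamma_sss = 0.000000, Gamma_sst = 0.293380, Gamma_stt = 0.000000, Gamma_tss = 0.000000, Gamma_tst = -0.064792, Gamma_ttt = 0.000000; k3 = (2.092991, -1.520665, 1.867503, -0.412431)
  k4: at (s, t) = (-0.540701, -0.152066), (ds/dtau, dt/dtau) = (2.186750, -1.541243); Gamma_sss = 0.000000, Gamma_sst = 0.302872, Gamma_stt = 0.000000, Gamma_tss = 0.000000, Gamma_tst = -0.057503, Gamma_ttt = 0.000000; k4 = (2.186750, -1.541243, 2.041550, -0.387603)
  Y <- Y + (h/6)(k1 + 2k2 + 2k3 + k4): s = -0.5409, t = -0.1521, ds/dtau = 2.1867, dt/dtau = -1.5411
step 2:
  k1: at (s, t) = (-0.540948, -0.152086), (ds/dtau, dt/dtau) = (2.186672, -1.541085); Gamma_sss = 0.000000, Gamma_sst = 0.302865, Gamma_stt = 0.000000, Gamma_tss = 0.000000, Gamma_tst = -0.057528, Gamma_ttt = 0.000000; k1 = (2.186672, -1.541085, 2.041219, -0.387720)
  k2: at (s, t) = (-0.431614, -0.229141), (ds/dtau, dt/dtau) = (2.288733, -1.560471); Gamma_sss = 0.000000, Gamma_sst = 0.312599, Gamma_stt = 0.000000, Gamma_tss = 0.000000, Gamma_tst = -0.048693, Gamma_ttt = 0.000000; k2 = (2.288733, -1.560471, 2.232893, -0.347815)
  k3: at (s, t) = (-0.426511, -0.230110), (ds/dtau, dt/dtau) = (2.298317, -1.558476); Gamma_sss = 0.000000, Gamma_sst = 0.312833, Gamma_stt = 0.000000, Gamma_tss = 0.000000, Gamma_tst = -0.048170, Gamma_ttt = 0.000000; k3 = (2.298317, -1.558476, 2.241057, -0.345081)
  k4: at (s, t) = (-0.311116, -0.307934), (ds/dtau, dt/dtau) = (2.410778, -1.575593); Gamma_sss = 0.000000, Gamma_sst = 0.322634, Gamma_stt = 0.000000, Gamma_tss = 0.000000, Gamma_tst = -0.037286, Gamma_ttt = 0.000000; k4 = (2.410778, -1.575593, 2.450992, -0.283256)
  Y <- Y + (h/6)(k1 + 2k2 + 2k3 + k4): s = -0.3114, t = -0.3080, ds/dtau = 2.4107, dt/dtau = -1.5754

Answer: s = -0.3114, t = -0.3080, ds/dtau = 2.4107, dt/dtau = -1.5754


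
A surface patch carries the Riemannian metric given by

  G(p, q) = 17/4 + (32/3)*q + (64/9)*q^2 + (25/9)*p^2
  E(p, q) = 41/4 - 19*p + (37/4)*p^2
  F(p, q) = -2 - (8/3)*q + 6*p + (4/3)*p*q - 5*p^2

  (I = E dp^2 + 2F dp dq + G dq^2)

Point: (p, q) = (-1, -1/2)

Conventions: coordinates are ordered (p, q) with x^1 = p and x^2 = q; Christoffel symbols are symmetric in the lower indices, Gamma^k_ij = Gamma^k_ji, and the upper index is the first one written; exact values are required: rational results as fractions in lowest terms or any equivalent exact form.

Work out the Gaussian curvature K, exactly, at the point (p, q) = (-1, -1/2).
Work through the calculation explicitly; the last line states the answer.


E = 77/2, F = -11, G = 125/36, EG - F^2 = 913/72 at the point
E_p = -75/2, E_q = 0, F_p = 46/3, F_q = -4, G_p = -50/9, G_q = 32/9
E_qq = 0, F_pq = 4/3, G_pp = 50/9
K follows from Brioschi's formula, (det M1 - det M2)/(EG - F^2)^2.
M1 = [[-E_qq/2 + F_pq - G_pp/2, E_p/2, F_p - E_q/2], [F_q - G_p/2, E, F], [G_q/2, F, G]] = [[-13/9, -75/4, 46/3], [-11/9, 77/2, -11], [16/9, -11, 125/36]]; det M1 = -744623/1296
M2 = [[0, E_q/2, G_p/2], [E_q/2, E, F], [G_p/2, F, G]] = [[0, 0, -25/9], [0, 77/2, -11], [-25/9, -11, 125/36]]; det M2 = -48125/162
det M1 - det M2 = -359623/1296; K = -359623/1296 / (913/72)^2 = -130772/75779

Answer: K = -130772/75779


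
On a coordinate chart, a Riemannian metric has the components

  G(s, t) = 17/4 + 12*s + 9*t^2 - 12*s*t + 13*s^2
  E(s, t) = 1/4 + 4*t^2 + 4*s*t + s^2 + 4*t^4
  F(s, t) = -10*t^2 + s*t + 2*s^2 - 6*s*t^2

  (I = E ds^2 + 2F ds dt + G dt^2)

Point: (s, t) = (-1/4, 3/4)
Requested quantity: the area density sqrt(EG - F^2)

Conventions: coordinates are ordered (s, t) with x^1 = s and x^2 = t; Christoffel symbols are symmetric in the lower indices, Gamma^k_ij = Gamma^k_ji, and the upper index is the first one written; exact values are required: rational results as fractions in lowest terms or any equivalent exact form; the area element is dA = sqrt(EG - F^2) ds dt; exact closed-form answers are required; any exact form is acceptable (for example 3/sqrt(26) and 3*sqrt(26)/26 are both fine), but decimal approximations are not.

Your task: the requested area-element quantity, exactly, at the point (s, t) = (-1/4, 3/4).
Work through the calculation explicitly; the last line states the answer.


E = 197/64, F = -155/32, G = 75/8; EG - F^2 = 5525/1024

Answer: sqrt(EG - F^2) = 5*sqrt(221)/32


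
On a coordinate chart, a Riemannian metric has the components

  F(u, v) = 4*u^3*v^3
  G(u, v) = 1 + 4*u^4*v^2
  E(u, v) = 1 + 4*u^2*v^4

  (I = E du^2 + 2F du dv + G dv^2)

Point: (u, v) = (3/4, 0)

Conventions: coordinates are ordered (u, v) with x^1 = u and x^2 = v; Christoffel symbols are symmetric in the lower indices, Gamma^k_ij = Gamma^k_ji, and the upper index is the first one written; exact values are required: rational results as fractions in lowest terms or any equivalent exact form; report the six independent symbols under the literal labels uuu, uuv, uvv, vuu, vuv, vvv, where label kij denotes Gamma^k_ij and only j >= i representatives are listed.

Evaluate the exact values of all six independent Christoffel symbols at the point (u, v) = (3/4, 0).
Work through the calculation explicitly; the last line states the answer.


E = 1, F = 0, G = 1 at the point
E_u = 0, E_v = 0, F_u = 0, F_v = 0, G_u = 0, G_v = 0
EG - F^2 = 1;  g^inv = (1) * [[1, 0], [0, 1]]
first-kind symbols [ij,l] = (1/2)(d_i g_jl + d_j g_il - d_l g_ij): [uu,u] = E_u/2 = 0, [uu,v] = F_u - E_v/2 = 0, [uv,u] = E_v/2 = 0, [uv,v] = G_u/2 = 0, [vv,u] = F_v - G_u/2 = 0, [vv,v] = G_v/2 = 0
Gamma^u_ij = (G*[ij,u] - F*[ij,v])/(EG - F^2), Gamma^v_ij = (E*[ij,v] - F*[ij,u])/(EG - F^2)

Answer: Gamma_uuu = 0, Gamma_uuv = 0, Gamma_uvv = 0, Gamma_vuu = 0, Gamma_vuv = 0, Gamma_vvv = 0


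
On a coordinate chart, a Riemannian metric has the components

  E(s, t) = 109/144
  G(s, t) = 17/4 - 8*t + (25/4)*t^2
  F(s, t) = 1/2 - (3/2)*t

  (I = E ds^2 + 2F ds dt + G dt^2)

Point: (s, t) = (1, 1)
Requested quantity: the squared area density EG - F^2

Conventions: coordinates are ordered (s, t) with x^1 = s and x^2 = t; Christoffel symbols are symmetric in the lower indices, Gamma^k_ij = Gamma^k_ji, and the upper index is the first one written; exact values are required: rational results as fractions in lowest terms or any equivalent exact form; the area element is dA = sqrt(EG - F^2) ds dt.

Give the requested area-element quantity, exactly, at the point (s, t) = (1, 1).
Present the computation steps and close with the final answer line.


E = 109/144, F = -1, G = 5/2; EG - F^2 = 257/288

Answer: EG - F^2 = 257/288


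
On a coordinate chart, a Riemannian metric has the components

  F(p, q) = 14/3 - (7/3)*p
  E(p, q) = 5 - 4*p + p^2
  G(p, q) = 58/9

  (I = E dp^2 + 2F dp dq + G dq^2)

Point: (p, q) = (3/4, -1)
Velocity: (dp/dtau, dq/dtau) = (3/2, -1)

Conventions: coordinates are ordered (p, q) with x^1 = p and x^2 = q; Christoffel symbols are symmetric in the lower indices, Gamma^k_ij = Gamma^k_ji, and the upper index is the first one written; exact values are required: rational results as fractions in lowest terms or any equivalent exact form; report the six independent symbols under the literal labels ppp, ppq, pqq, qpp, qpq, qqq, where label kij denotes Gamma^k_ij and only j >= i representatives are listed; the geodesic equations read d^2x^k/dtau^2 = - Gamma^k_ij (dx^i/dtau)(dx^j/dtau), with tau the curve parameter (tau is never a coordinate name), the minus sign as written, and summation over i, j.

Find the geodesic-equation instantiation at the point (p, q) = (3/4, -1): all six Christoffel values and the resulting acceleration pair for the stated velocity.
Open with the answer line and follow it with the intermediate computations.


Answer: Gamma_ppp = -180/1153, Gamma_ppq = 0, Gamma_pqq = 0, Gamma_qpp = -336/1153, Gamma_qpq = 0, Gamma_qqq = 0; accelerations (d^2p/dtau^2, d^2q/dtau^2) = (405/1153, 756/1153)

E = 41/16, F = 35/12, G = 58/9 at the point
E_p = -5/2, E_q = 0, F_p = -7/3, F_q = 0, G_p = 0, G_q = 0
EG - F^2 = 1153/144;  g^inv = (144/1153) * [[58/9, -35/12], [-35/12, 41/16]]
first-kind symbols [ij,l] = (1/2)(d_i g_jl + d_j g_il - d_l g_ij): [pp,p] = E_p/2 = -5/4, [pp,q] = F_p - E_q/2 = -7/3, [pq,p] = E_q/2 = 0, [pq,q] = G_p/2 = 0, [qq,p] = F_q - G_p/2 = 0, [qq,q] = G_q/2 = 0
Gamma^p_ij = (G*[ij,p] - F*[ij,q])/(EG - F^2), Gamma^q_ij = (E*[ij,q] - F*[ij,p])/(EG - F^2)
Gamma_ppp = -180/1153, Gamma_ppq = 0, Gamma_pqq = 0, Gamma_qpp = -336/1153, Gamma_qpq = 0, Gamma_qqq = 0
d^2p/dtau^2 = -(Gamma_ppp*(3/2)^2 + 2*Gamma_ppq*(3/2)*(-1) + Gamma_pqq*(-1)^2) = 405/1153
d^2q/dtau^2 = -(Gamma_qpp*(3/2)^2 + 2*Gamma_qpq*(3/2)*(-1) + Gamma_qqq*(-1)^2) = 756/1153


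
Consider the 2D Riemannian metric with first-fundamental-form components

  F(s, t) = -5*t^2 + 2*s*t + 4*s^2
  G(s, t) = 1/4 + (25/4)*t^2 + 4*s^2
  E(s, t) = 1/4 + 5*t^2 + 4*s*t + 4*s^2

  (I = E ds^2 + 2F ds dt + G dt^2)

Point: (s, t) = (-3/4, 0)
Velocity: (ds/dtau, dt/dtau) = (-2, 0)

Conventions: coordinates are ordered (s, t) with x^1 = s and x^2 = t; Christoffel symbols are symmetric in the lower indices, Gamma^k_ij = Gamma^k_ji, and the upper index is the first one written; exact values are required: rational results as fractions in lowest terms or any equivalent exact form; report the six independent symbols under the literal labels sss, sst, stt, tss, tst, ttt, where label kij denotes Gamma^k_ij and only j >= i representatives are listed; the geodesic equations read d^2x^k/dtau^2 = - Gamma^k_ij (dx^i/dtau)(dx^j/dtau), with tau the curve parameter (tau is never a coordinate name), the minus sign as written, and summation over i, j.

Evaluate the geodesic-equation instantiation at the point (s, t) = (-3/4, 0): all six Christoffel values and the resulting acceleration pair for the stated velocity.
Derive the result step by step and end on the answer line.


E = 5/2, F = 9/4, G = 5/2 at the point
E_s = -6, E_t = -3, F_s = -6, F_t = -3/2, G_s = -6, G_t = 0
EG - F^2 = 19/16;  g^inv = (16/19) * [[5/2, -9/4], [-9/4, 5/2]]
first-kind symbols [ij,l] = (1/2)(d_i g_jl + d_j g_il - d_l g_ij): [ss,s] = E_s/2 = -3, [ss,t] = F_s - E_t/2 = -9/2, [st,s] = E_t/2 = -3/2, [st,t] = G_s/2 = -3, [tt,s] = F_t - G_s/2 = 3/2, [tt,t] = G_t/2 = 0
Gamma^s_ij = (G*[ij,s] - F*[ij,t])/(EG - F^2), Gamma^t_ij = (E*[ij,t] - F*[ij,s])/(EG - F^2)
Gamma_sss = 42/19, Gamma_sst = 48/19, Gamma_stt = 60/19, Gamma_tss = -72/19, Gamma_tst = -66/19, Gamma_ttt = -54/19
d^2s/dtau^2 = -(Gamma_sss*(-2)^2 + 2*Gamma_sst*(-2)*(0) + Gamma_stt*(0)^2) = -168/19
d^2t/dtau^2 = -(Gamma_tss*(-2)^2 + 2*Gamma_tst*(-2)*(0) + Gamma_ttt*(0)^2) = 288/19

Answer: Gamma_sss = 42/19, Gamma_sst = 48/19, Gamma_stt = 60/19, Gamma_tss = -72/19, Gamma_tst = -66/19, Gamma_ttt = -54/19; accelerations (d^2s/dtau^2, d^2t/dtau^2) = (-168/19, 288/19)


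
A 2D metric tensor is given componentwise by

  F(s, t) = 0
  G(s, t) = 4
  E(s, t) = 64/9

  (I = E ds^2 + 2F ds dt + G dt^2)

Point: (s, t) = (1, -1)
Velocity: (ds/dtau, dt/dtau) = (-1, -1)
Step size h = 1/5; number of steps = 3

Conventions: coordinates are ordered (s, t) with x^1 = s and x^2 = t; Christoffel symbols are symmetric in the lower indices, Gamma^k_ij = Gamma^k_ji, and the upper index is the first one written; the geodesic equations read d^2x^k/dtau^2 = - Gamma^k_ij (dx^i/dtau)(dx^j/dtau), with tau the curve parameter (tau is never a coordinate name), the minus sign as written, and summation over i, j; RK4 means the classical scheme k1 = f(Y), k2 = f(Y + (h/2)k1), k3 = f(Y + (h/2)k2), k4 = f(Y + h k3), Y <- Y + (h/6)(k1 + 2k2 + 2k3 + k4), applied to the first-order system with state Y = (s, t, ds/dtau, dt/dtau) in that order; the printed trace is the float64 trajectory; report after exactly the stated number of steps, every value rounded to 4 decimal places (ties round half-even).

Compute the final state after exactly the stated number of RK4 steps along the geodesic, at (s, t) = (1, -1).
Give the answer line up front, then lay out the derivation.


Answer: s = 0.4000, t = -1.6000, ds/dtau = -1.0000, dt/dtau = -1.0000

f(Y) = (ds/dtau, dt/dtau, -Gamma^s_ij Y'^i Y'^j, -Gamma^t_ij Y'^i Y'^j) with the Gammas evaluated at the stage position; h = 0.200000; intermediate values shown to 6 dp
step 0: s = 1.0000, t = -1.0000, ds/dtau = -1.0000, dt/dtau = -1.0000
step 1:
  k1: at (s, t) = (1.000000, -1.000000), (ds/dtau, dt/dtau) = (-1.000000, -1.000000); Gamma_sss = 0.000000, Gamma_sst = 0.000000, Gamma_stt = 0.000000, Gamma_tss = 0.000000, Gamma_tst = 0.000000, Gamma_ttt = 0.000000; k1 = (-1.000000, -1.000000, 0.000000, 0.000000)
  k2: at (s, t) = (0.900000, -1.100000), (ds/dtau, dt/dtau) = (-1.000000, -1.000000); Gamma_sss = 0.000000, Gamma_sst = 0.000000, Gamma_stt = 0.000000, Gamma_tss = 0.000000, Gamma_tst = 0.000000, Gamma_ttt = 0.000000; k2 = (-1.000000, -1.000000, 0.000000, 0.000000)
  k3: at (s, t) = (0.900000, -1.100000), (ds/dtau, dt/dtau) = (-1.000000, -1.000000); Gamma_sss = 0.000000, Gamma_sst = 0.000000, Gamma_stt = 0.000000, Gamma_tss = 0.000000, Gamma_tst = 0.000000, Gamma_ttt = 0.000000; k3 = (-1.000000, -1.000000, 0.000000, 0.000000)
  k4: at (s, t) = (0.800000, -1.200000), (ds/dtau, dt/dtau) = (-1.000000, -1.000000); Gamma_sss = 0.000000, Gamma_sst = 0.000000, Gamma_stt = 0.000000, Gamma_tss = 0.000000, Gamma_tst = 0.000000, Gamma_ttt = 0.000000; k4 = (-1.000000, -1.000000, 0.000000, 0.000000)
  Y <- Y + (h/6)(k1 + 2k2 + 2k3 + k4): s = 0.8000, t = -1.2000, ds/dtau = -1.0000, dt/dtau = -1.0000
step 2:
  k1: at (s, t) = (0.800000, -1.200000), (ds/dtau, dt/dtau) = (-1.000000, -1.000000); Gamma_sss = 0.000000, Gamma_sst = 0.000000, Gamma_stt = 0.000000, Gamma_tss = 0.000000, Gamma_tst = 0.000000, Gamma_ttt = 0.000000; k1 = (-1.000000, -1.000000, 0.000000, 0.000000)
  k2: at (s, t) = (0.700000, -1.300000), (ds/dtau, dt/dtau) = (-1.000000, -1.000000); Gamma_sss = 0.000000, Gamma_sst = 0.000000, Gamma_stt = 0.000000, Gamma_tss = 0.000000, Gamma_tst = 0.000000, Gamma_ttt = 0.000000; k2 = (-1.000000, -1.000000, 0.000000, 0.000000)
  k3: at (s, t) = (0.700000, -1.300000), (ds/dtau, dt/dtau) = (-1.000000, -1.000000); Gamma_sss = 0.000000, Gamma_sst = 0.000000, Gamma_stt = 0.000000, Gamma_tss = 0.000000, Gamma_tst = 0.000000, Gamma_ttt = 0.000000; k3 = (-1.000000, -1.000000, 0.000000, 0.000000)
  k4: at (s, t) = (0.600000, -1.400000), (ds/dtau, dt/dtau) = (-1.000000, -1.000000); Gamma_sss = 0.000000, Gamma_sst = 0.000000, Gamma_stt = 0.000000, Gamma_tss = 0.000000, Gamma_tst = 0.000000, Gamma_ttt = 0.000000; k4 = (-1.000000, -1.000000, 0.000000, 0.000000)
  Y <- Y + (h/6)(k1 + 2k2 + 2k3 + k4): s = 0.6000, t = -1.4000, ds/dtau = -1.0000, dt/dtau = -1.0000
step 3:
  k1: at (s, t) = (0.600000, -1.400000), (ds/dtau, dt/dtau) = (-1.000000, -1.000000); Gamma_sss = 0.000000, Gamma_sst = 0.000000, Gamma_stt = 0.000000, Gamma_tss = 0.000000, Gamma_tst = 0.000000, Gamma_ttt = 0.000000; k1 = (-1.000000, -1.000000, 0.000000, 0.000000)
  k2: at (s, t) = (0.500000, -1.500000), (ds/dtau, dt/dtau) = (-1.000000, -1.000000); Gamma_sss = 0.000000, Gamma_sst = 0.000000, Gamma_stt = 0.000000, Gamma_tss = 0.000000, Gamma_tst = 0.000000, Gamma_ttt = 0.000000; k2 = (-1.000000, -1.000000, 0.000000, 0.000000)
  k3: at (s, t) = (0.500000, -1.500000), (ds/dtau, dt/dtau) = (-1.000000, -1.000000); Gamma_sss = 0.000000, Gamma_sst = 0.000000, Gamma_stt = 0.000000, Gamma_tss = 0.000000, Gamma_tst = 0.000000, Gamma_ttt = 0.000000; k3 = (-1.000000, -1.000000, 0.000000, 0.000000)
  k4: at (s, t) = (0.400000, -1.600000), (ds/dtau, dt/dtau) = (-1.000000, -1.000000); Gamma_sss = 0.000000, Gamma_sst = 0.000000, Gamma_stt = 0.000000, Gamma_tss = 0.000000, Gamma_tst = 0.000000, Gamma_ttt = 0.000000; k4 = (-1.000000, -1.000000, 0.000000, 0.000000)
  Y <- Y + (h/6)(k1 + 2k2 + 2k3 + k4): s = 0.4000, t = -1.6000, ds/dtau = -1.0000, dt/dtau = -1.0000
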